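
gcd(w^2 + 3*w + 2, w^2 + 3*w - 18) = 1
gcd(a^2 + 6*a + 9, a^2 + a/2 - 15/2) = a + 3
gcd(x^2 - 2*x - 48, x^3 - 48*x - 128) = x - 8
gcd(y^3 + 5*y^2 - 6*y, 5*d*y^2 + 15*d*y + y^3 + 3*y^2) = y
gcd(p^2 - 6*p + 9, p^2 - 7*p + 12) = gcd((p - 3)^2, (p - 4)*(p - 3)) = p - 3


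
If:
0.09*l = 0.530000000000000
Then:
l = 5.89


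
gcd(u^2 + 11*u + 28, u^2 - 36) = 1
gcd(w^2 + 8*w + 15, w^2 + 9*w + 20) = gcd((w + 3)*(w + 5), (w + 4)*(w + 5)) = w + 5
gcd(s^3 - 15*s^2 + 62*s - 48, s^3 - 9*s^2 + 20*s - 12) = s^2 - 7*s + 6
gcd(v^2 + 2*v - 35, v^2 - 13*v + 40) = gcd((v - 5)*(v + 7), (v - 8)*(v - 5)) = v - 5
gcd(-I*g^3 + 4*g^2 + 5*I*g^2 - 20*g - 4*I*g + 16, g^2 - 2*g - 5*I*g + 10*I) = 1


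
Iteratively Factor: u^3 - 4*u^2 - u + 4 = (u + 1)*(u^2 - 5*u + 4) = (u - 1)*(u + 1)*(u - 4)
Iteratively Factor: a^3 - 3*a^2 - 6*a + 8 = (a + 2)*(a^2 - 5*a + 4) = (a - 4)*(a + 2)*(a - 1)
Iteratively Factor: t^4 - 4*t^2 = (t + 2)*(t^3 - 2*t^2) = t*(t + 2)*(t^2 - 2*t) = t^2*(t + 2)*(t - 2)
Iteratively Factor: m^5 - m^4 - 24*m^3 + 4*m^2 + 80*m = (m - 5)*(m^4 + 4*m^3 - 4*m^2 - 16*m) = (m - 5)*(m - 2)*(m^3 + 6*m^2 + 8*m) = (m - 5)*(m - 2)*(m + 2)*(m^2 + 4*m) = (m - 5)*(m - 2)*(m + 2)*(m + 4)*(m)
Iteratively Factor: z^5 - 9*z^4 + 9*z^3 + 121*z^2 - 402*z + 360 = (z + 4)*(z^4 - 13*z^3 + 61*z^2 - 123*z + 90) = (z - 2)*(z + 4)*(z^3 - 11*z^2 + 39*z - 45) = (z - 3)*(z - 2)*(z + 4)*(z^2 - 8*z + 15) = (z - 3)^2*(z - 2)*(z + 4)*(z - 5)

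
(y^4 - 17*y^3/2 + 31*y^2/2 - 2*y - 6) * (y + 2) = y^5 - 13*y^4/2 - 3*y^3/2 + 29*y^2 - 10*y - 12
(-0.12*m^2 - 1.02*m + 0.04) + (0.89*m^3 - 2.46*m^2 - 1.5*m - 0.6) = 0.89*m^3 - 2.58*m^2 - 2.52*m - 0.56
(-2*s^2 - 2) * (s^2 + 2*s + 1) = -2*s^4 - 4*s^3 - 4*s^2 - 4*s - 2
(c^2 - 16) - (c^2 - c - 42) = c + 26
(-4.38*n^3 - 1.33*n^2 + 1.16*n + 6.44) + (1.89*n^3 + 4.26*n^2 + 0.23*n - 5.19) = -2.49*n^3 + 2.93*n^2 + 1.39*n + 1.25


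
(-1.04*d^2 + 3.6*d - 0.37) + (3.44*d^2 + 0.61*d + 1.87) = 2.4*d^2 + 4.21*d + 1.5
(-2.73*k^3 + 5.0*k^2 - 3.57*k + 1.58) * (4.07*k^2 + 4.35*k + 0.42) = -11.1111*k^5 + 8.4745*k^4 + 6.0735*k^3 - 6.9989*k^2 + 5.3736*k + 0.6636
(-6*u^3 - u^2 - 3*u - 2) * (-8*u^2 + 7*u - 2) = 48*u^5 - 34*u^4 + 29*u^3 - 3*u^2 - 8*u + 4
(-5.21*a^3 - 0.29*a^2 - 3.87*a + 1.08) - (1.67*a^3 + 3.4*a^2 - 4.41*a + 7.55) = -6.88*a^3 - 3.69*a^2 + 0.54*a - 6.47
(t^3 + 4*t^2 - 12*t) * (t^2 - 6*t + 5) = t^5 - 2*t^4 - 31*t^3 + 92*t^2 - 60*t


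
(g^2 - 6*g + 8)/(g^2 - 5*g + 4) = (g - 2)/(g - 1)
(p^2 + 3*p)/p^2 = (p + 3)/p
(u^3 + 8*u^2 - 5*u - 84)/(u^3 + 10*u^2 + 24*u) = (u^2 + 4*u - 21)/(u*(u + 6))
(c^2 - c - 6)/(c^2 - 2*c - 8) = (c - 3)/(c - 4)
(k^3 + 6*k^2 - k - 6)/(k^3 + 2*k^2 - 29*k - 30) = (k - 1)/(k - 5)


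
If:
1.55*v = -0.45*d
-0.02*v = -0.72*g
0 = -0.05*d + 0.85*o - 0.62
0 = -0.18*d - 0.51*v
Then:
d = 0.00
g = 0.00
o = 0.73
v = 0.00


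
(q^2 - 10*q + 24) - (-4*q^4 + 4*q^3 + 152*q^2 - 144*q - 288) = 4*q^4 - 4*q^3 - 151*q^2 + 134*q + 312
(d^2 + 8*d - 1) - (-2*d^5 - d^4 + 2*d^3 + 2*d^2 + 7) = 2*d^5 + d^4 - 2*d^3 - d^2 + 8*d - 8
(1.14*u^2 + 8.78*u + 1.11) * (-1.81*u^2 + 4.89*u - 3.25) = -2.0634*u^4 - 10.3172*u^3 + 37.2201*u^2 - 23.1071*u - 3.6075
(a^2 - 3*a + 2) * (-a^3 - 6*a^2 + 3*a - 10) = -a^5 - 3*a^4 + 19*a^3 - 31*a^2 + 36*a - 20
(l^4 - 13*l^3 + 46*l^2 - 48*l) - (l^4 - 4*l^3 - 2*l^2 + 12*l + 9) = -9*l^3 + 48*l^2 - 60*l - 9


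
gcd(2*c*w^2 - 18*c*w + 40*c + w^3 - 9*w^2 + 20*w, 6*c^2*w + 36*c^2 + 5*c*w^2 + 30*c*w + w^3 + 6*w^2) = 2*c + w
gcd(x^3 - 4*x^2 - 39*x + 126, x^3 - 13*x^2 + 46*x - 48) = x - 3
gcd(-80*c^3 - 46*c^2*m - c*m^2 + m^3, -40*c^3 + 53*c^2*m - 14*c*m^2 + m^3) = 8*c - m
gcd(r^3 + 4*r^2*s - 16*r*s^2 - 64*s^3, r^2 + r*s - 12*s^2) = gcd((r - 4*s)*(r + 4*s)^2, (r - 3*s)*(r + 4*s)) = r + 4*s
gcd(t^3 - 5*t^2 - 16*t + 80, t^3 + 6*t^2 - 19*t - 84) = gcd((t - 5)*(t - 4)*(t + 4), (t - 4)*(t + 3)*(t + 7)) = t - 4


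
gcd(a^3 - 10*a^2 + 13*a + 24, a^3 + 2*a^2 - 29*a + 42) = a - 3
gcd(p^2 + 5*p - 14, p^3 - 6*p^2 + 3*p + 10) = p - 2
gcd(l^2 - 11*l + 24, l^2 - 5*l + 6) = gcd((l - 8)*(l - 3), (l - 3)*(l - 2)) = l - 3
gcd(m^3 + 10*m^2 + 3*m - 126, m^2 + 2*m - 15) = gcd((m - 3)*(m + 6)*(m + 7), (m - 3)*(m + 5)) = m - 3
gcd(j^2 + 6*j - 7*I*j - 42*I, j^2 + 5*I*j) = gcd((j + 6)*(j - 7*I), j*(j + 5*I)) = 1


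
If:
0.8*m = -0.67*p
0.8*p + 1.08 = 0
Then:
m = 1.13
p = -1.35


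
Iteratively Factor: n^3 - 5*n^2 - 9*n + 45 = (n - 5)*(n^2 - 9) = (n - 5)*(n + 3)*(n - 3)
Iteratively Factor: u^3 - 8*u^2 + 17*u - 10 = (u - 2)*(u^2 - 6*u + 5) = (u - 2)*(u - 1)*(u - 5)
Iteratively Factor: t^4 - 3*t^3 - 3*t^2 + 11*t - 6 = (t - 1)*(t^3 - 2*t^2 - 5*t + 6) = (t - 1)^2*(t^2 - t - 6) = (t - 1)^2*(t + 2)*(t - 3)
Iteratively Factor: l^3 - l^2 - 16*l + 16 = (l + 4)*(l^2 - 5*l + 4) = (l - 4)*(l + 4)*(l - 1)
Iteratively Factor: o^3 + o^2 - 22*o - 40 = (o - 5)*(o^2 + 6*o + 8) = (o - 5)*(o + 4)*(o + 2)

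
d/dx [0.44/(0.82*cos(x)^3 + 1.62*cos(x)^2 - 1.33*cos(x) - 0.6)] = (1.0824*cos(x)^2 + 1.4256*cos(x) - 0.5852)*sin(x)/(0.82*cos(x)^3 + 1.62*cos(x)^2 - 1.33*cos(x) - 0.6)^2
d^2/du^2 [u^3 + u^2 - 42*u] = 6*u + 2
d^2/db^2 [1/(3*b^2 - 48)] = 2*(3*b^2 + 16)/(3*(b^2 - 16)^3)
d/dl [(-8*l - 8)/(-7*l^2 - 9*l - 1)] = 8*(7*l^2 + 9*l - (l + 1)*(14*l + 9) + 1)/(7*l^2 + 9*l + 1)^2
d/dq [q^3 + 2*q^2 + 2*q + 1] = 3*q^2 + 4*q + 2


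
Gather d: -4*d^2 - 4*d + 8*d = -4*d^2 + 4*d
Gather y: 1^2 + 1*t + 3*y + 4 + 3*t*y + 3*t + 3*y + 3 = 4*t + y*(3*t + 6) + 8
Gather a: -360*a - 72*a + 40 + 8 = 48 - 432*a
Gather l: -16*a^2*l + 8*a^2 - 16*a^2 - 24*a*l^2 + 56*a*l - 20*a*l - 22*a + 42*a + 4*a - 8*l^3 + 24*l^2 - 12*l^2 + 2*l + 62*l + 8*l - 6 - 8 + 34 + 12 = -8*a^2 + 24*a - 8*l^3 + l^2*(12 - 24*a) + l*(-16*a^2 + 36*a + 72) + 32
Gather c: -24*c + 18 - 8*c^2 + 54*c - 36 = -8*c^2 + 30*c - 18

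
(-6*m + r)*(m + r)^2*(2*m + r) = -12*m^4 - 28*m^3*r - 19*m^2*r^2 - 2*m*r^3 + r^4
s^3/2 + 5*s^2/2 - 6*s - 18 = (s/2 + 1)*(s - 3)*(s + 6)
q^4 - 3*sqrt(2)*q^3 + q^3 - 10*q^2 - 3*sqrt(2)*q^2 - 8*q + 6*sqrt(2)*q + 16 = (q - 1)*(q + 2)*(q - 4*sqrt(2))*(q + sqrt(2))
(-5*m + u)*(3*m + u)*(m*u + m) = -15*m^3*u - 15*m^3 - 2*m^2*u^2 - 2*m^2*u + m*u^3 + m*u^2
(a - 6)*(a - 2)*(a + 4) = a^3 - 4*a^2 - 20*a + 48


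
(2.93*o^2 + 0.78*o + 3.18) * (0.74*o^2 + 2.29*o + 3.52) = 2.1682*o^4 + 7.2869*o^3 + 14.453*o^2 + 10.0278*o + 11.1936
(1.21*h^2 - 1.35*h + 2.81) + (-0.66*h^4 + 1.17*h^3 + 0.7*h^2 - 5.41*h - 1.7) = -0.66*h^4 + 1.17*h^3 + 1.91*h^2 - 6.76*h + 1.11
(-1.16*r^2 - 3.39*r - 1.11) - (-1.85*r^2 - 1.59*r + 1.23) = 0.69*r^2 - 1.8*r - 2.34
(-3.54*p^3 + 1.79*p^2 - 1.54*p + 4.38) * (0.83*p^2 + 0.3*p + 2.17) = -2.9382*p^5 + 0.4237*p^4 - 8.423*p^3 + 7.0577*p^2 - 2.0278*p + 9.5046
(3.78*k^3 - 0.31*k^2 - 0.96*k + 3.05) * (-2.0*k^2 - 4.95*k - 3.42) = -7.56*k^5 - 18.091*k^4 - 9.4731*k^3 - 0.2878*k^2 - 11.8143*k - 10.431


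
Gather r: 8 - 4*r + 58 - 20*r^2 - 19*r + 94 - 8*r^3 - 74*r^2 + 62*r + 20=-8*r^3 - 94*r^2 + 39*r + 180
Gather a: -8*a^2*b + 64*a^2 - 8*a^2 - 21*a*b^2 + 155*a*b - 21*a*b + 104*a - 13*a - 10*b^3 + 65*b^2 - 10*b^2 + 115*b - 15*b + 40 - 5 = a^2*(56 - 8*b) + a*(-21*b^2 + 134*b + 91) - 10*b^3 + 55*b^2 + 100*b + 35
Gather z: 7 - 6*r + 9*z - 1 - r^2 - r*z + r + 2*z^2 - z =-r^2 - 5*r + 2*z^2 + z*(8 - r) + 6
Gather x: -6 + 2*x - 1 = 2*x - 7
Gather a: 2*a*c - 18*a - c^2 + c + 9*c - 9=a*(2*c - 18) - c^2 + 10*c - 9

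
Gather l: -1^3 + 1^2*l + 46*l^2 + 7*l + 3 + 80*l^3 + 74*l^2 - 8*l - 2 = 80*l^3 + 120*l^2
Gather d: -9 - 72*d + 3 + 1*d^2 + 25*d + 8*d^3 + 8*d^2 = 8*d^3 + 9*d^2 - 47*d - 6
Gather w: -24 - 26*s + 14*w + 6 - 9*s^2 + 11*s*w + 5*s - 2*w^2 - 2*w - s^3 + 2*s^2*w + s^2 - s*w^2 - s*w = -s^3 - 8*s^2 - 21*s + w^2*(-s - 2) + w*(2*s^2 + 10*s + 12) - 18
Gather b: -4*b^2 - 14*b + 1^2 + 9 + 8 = -4*b^2 - 14*b + 18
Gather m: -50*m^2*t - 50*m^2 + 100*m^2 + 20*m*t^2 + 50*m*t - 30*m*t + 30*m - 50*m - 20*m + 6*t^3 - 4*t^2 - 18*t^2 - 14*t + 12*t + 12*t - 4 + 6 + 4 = m^2*(50 - 50*t) + m*(20*t^2 + 20*t - 40) + 6*t^3 - 22*t^2 + 10*t + 6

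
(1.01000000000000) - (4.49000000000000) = -3.48000000000000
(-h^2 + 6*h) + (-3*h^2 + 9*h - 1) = -4*h^2 + 15*h - 1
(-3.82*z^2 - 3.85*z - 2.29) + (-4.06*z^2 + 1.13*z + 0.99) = -7.88*z^2 - 2.72*z - 1.3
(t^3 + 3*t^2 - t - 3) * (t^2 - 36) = t^5 + 3*t^4 - 37*t^3 - 111*t^2 + 36*t + 108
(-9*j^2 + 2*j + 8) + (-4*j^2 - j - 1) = -13*j^2 + j + 7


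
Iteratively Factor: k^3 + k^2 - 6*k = (k - 2)*(k^2 + 3*k) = (k - 2)*(k + 3)*(k)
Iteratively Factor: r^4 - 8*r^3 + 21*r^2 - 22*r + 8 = (r - 4)*(r^3 - 4*r^2 + 5*r - 2) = (r - 4)*(r - 1)*(r^2 - 3*r + 2) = (r - 4)*(r - 2)*(r - 1)*(r - 1)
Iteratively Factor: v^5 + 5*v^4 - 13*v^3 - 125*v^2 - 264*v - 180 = (v + 2)*(v^4 + 3*v^3 - 19*v^2 - 87*v - 90) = (v + 2)^2*(v^3 + v^2 - 21*v - 45) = (v + 2)^2*(v + 3)*(v^2 - 2*v - 15) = (v + 2)^2*(v + 3)^2*(v - 5)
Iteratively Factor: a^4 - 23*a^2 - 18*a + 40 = (a + 4)*(a^3 - 4*a^2 - 7*a + 10) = (a + 2)*(a + 4)*(a^2 - 6*a + 5) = (a - 5)*(a + 2)*(a + 4)*(a - 1)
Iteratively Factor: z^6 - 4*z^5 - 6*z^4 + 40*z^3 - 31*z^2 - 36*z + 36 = (z - 3)*(z^5 - z^4 - 9*z^3 + 13*z^2 + 8*z - 12) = (z - 3)*(z + 3)*(z^4 - 4*z^3 + 3*z^2 + 4*z - 4) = (z - 3)*(z + 1)*(z + 3)*(z^3 - 5*z^2 + 8*z - 4) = (z - 3)*(z - 2)*(z + 1)*(z + 3)*(z^2 - 3*z + 2) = (z - 3)*(z - 2)^2*(z + 1)*(z + 3)*(z - 1)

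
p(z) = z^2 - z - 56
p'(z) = 2*z - 1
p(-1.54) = -52.09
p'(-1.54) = -4.08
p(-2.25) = -48.69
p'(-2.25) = -5.50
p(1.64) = -54.95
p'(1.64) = 2.28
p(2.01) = -53.97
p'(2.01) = 3.02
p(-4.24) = -33.78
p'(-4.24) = -9.48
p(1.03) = -55.97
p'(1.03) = 1.06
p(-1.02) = -53.94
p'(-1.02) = -3.04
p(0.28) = -56.20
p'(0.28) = -0.44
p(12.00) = 76.00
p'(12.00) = 23.00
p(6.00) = -26.00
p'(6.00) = 11.00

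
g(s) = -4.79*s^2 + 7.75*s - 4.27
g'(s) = 7.75 - 9.58*s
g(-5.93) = -218.67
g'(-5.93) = 64.56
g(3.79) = -43.70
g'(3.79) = -28.56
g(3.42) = -33.79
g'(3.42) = -25.01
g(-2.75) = -61.81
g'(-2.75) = 34.10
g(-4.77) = -150.22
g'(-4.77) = 53.45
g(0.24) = -2.69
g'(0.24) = 5.45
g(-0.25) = -6.51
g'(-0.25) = 10.14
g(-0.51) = -9.47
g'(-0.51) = 12.64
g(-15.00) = -1198.27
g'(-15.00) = 151.45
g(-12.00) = -787.03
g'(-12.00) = 122.71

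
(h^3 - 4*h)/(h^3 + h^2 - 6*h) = (h + 2)/(h + 3)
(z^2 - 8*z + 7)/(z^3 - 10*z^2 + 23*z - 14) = 1/(z - 2)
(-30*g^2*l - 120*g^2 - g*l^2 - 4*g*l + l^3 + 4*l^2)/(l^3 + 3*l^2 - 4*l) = (-30*g^2 - g*l + l^2)/(l*(l - 1))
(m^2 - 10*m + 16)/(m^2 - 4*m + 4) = (m - 8)/(m - 2)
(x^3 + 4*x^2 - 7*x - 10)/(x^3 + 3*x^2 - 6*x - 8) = (x + 5)/(x + 4)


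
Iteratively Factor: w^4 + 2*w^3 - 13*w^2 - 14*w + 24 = (w - 3)*(w^3 + 5*w^2 + 2*w - 8) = (w - 3)*(w + 2)*(w^2 + 3*w - 4) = (w - 3)*(w - 1)*(w + 2)*(w + 4)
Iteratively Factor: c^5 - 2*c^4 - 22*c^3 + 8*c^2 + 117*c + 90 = (c + 1)*(c^4 - 3*c^3 - 19*c^2 + 27*c + 90) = (c - 3)*(c + 1)*(c^3 - 19*c - 30) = (c - 3)*(c + 1)*(c + 3)*(c^2 - 3*c - 10) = (c - 5)*(c - 3)*(c + 1)*(c + 3)*(c + 2)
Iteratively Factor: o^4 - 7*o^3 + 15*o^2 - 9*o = (o - 3)*(o^3 - 4*o^2 + 3*o) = o*(o - 3)*(o^2 - 4*o + 3) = o*(o - 3)*(o - 1)*(o - 3)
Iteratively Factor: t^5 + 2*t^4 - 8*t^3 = (t)*(t^4 + 2*t^3 - 8*t^2) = t*(t - 2)*(t^3 + 4*t^2) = t^2*(t - 2)*(t^2 + 4*t) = t^2*(t - 2)*(t + 4)*(t)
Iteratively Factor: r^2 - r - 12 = (r - 4)*(r + 3)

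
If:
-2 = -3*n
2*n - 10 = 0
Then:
No Solution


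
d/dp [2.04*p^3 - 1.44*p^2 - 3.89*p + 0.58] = 6.12*p^2 - 2.88*p - 3.89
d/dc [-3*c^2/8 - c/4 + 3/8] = -3*c/4 - 1/4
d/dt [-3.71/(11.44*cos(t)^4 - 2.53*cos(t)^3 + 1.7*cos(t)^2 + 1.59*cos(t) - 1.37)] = (-169.7696*cos(t)^3 + 28.1589*cos(t)^2 - 12.614*cos(t) - 5.8989)*sin(t)/(11.44*cos(t)^4 - 2.53*cos(t)^3 + 1.7*cos(t)^2 + 1.59*cos(t) - 1.37)^2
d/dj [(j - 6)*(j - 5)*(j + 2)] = 3*j^2 - 18*j + 8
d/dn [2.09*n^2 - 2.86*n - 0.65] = 4.18*n - 2.86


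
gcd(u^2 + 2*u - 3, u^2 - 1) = u - 1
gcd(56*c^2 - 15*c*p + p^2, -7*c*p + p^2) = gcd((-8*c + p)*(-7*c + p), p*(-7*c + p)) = -7*c + p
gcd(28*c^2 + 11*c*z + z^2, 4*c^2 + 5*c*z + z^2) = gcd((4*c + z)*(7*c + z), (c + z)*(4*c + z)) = 4*c + z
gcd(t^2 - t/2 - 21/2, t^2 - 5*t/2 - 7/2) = t - 7/2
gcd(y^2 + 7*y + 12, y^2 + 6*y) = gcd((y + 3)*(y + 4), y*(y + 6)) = 1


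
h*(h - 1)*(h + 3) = h^3 + 2*h^2 - 3*h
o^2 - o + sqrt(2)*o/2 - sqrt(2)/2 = (o - 1)*(o + sqrt(2)/2)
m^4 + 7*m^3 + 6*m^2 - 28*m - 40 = (m - 2)*(m + 2)^2*(m + 5)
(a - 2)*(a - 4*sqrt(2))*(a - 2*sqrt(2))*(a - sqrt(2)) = a^4 - 7*sqrt(2)*a^3 - 2*a^3 + 14*sqrt(2)*a^2 + 28*a^2 - 56*a - 16*sqrt(2)*a + 32*sqrt(2)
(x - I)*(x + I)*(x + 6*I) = x^3 + 6*I*x^2 + x + 6*I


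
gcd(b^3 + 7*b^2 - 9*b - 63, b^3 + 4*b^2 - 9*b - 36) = b^2 - 9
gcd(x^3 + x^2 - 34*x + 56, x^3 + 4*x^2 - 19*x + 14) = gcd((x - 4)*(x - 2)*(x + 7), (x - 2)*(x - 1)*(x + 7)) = x^2 + 5*x - 14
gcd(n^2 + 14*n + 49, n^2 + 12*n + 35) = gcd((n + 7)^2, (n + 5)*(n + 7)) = n + 7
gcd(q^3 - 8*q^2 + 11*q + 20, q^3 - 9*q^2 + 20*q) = q^2 - 9*q + 20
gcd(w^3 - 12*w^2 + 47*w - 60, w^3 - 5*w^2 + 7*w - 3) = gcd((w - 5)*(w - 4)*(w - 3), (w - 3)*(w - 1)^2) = w - 3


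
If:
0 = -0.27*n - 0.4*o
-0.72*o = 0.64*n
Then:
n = 0.00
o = 0.00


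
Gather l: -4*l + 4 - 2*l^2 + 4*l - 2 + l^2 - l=-l^2 - l + 2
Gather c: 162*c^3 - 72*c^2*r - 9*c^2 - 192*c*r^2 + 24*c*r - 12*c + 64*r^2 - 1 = 162*c^3 + c^2*(-72*r - 9) + c*(-192*r^2 + 24*r - 12) + 64*r^2 - 1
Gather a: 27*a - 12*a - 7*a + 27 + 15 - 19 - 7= 8*a + 16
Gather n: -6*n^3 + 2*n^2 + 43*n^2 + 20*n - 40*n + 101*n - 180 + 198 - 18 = -6*n^3 + 45*n^2 + 81*n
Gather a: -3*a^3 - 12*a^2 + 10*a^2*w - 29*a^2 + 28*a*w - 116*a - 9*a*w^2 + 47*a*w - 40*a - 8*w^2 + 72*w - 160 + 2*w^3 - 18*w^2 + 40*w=-3*a^3 + a^2*(10*w - 41) + a*(-9*w^2 + 75*w - 156) + 2*w^3 - 26*w^2 + 112*w - 160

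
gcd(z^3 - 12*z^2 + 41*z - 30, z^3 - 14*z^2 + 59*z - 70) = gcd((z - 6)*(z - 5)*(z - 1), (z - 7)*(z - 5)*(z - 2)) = z - 5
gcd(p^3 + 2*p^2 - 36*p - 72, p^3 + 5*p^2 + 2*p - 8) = p + 2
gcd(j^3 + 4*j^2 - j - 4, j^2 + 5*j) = 1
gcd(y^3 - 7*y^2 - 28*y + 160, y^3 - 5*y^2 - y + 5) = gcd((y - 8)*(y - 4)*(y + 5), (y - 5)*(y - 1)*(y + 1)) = 1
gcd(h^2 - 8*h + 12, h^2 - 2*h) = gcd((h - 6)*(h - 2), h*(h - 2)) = h - 2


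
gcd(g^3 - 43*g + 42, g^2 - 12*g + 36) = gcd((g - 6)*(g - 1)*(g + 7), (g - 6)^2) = g - 6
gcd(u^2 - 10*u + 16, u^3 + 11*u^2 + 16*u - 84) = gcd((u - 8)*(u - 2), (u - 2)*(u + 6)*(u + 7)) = u - 2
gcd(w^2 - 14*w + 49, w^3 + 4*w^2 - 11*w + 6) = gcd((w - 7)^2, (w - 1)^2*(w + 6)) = 1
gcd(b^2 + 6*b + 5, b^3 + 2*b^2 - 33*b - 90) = b + 5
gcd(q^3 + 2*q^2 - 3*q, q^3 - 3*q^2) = q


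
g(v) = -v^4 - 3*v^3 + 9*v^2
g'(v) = -4*v^3 - 9*v^2 + 18*v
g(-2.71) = 71.87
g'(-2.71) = -35.27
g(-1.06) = 12.42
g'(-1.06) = -24.43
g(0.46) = 1.57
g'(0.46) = 5.99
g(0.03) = 0.01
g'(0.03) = 0.53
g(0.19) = 0.30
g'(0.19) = 3.07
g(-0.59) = 3.63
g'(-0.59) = -12.93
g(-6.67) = -688.64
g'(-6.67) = 666.50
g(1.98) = -3.37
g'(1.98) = -30.69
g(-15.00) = -38475.00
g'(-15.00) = 11205.00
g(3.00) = -81.00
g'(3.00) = -135.00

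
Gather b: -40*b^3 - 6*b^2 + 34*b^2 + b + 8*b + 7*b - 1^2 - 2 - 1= -40*b^3 + 28*b^2 + 16*b - 4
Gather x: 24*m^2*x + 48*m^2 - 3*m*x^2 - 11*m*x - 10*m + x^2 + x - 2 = 48*m^2 - 10*m + x^2*(1 - 3*m) + x*(24*m^2 - 11*m + 1) - 2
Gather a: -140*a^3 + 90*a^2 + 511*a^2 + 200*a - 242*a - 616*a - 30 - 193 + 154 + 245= -140*a^3 + 601*a^2 - 658*a + 176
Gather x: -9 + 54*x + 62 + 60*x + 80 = 114*x + 133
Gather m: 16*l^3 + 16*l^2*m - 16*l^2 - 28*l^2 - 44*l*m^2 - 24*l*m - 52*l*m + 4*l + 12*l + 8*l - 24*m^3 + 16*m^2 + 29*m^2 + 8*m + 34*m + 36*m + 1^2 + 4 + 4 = 16*l^3 - 44*l^2 + 24*l - 24*m^3 + m^2*(45 - 44*l) + m*(16*l^2 - 76*l + 78) + 9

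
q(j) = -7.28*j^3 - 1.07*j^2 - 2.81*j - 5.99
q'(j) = -21.84*j^2 - 2.14*j - 2.81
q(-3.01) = 191.31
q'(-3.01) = -194.24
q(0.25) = -6.87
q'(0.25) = -4.71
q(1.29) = -27.02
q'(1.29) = -41.91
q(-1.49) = 19.90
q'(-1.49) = -48.11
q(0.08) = -6.23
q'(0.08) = -3.12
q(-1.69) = 30.84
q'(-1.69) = -61.57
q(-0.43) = -4.40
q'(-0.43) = -5.93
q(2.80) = -182.06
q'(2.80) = -180.03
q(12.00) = -12773.63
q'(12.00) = -3173.45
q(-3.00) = 189.37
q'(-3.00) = -192.95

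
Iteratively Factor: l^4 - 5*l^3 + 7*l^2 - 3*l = (l - 1)*(l^3 - 4*l^2 + 3*l) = l*(l - 1)*(l^2 - 4*l + 3) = l*(l - 3)*(l - 1)*(l - 1)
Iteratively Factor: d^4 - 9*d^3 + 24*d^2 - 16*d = (d - 4)*(d^3 - 5*d^2 + 4*d) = (d - 4)^2*(d^2 - d) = d*(d - 4)^2*(d - 1)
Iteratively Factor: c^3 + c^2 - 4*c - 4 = (c + 2)*(c^2 - c - 2) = (c + 1)*(c + 2)*(c - 2)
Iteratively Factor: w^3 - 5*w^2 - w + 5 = (w + 1)*(w^2 - 6*w + 5) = (w - 1)*(w + 1)*(w - 5)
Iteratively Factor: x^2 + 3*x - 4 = (x - 1)*(x + 4)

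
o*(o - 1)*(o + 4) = o^3 + 3*o^2 - 4*o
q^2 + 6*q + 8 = (q + 2)*(q + 4)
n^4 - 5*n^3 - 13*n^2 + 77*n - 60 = (n - 5)*(n - 3)*(n - 1)*(n + 4)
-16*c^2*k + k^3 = k*(-4*c + k)*(4*c + k)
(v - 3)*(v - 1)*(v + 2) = v^3 - 2*v^2 - 5*v + 6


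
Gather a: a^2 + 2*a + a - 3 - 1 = a^2 + 3*a - 4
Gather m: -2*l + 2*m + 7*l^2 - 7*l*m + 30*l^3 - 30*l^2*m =30*l^3 + 7*l^2 - 2*l + m*(-30*l^2 - 7*l + 2)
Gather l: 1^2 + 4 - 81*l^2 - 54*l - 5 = -81*l^2 - 54*l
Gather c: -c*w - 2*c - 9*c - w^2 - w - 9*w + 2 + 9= c*(-w - 11) - w^2 - 10*w + 11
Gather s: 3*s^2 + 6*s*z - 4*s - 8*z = 3*s^2 + s*(6*z - 4) - 8*z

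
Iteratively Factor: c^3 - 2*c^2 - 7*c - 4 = (c + 1)*(c^2 - 3*c - 4) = (c - 4)*(c + 1)*(c + 1)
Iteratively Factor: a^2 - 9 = (a + 3)*(a - 3)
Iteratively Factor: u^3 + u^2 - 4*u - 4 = (u + 1)*(u^2 - 4) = (u + 1)*(u + 2)*(u - 2)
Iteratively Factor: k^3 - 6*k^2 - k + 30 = (k + 2)*(k^2 - 8*k + 15) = (k - 5)*(k + 2)*(k - 3)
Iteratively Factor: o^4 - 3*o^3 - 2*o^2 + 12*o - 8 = (o - 1)*(o^3 - 2*o^2 - 4*o + 8) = (o - 2)*(o - 1)*(o^2 - 4) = (o - 2)*(o - 1)*(o + 2)*(o - 2)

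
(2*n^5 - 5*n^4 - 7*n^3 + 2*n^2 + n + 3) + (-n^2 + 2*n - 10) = 2*n^5 - 5*n^4 - 7*n^3 + n^2 + 3*n - 7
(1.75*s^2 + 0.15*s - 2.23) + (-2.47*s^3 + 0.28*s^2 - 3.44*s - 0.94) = -2.47*s^3 + 2.03*s^2 - 3.29*s - 3.17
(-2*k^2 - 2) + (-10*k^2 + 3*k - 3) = -12*k^2 + 3*k - 5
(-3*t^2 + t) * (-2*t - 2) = 6*t^3 + 4*t^2 - 2*t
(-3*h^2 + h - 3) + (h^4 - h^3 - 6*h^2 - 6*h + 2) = h^4 - h^3 - 9*h^2 - 5*h - 1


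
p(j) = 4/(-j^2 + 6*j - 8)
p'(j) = 4*(2*j - 6)/(-j^2 + 6*j - 8)^2 = 8*(j - 3)/(j^2 - 6*j + 8)^2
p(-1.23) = -0.24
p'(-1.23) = -0.12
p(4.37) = -4.56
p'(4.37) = 14.25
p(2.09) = 23.27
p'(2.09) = -246.37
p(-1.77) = -0.18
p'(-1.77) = -0.08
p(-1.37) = -0.22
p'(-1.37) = -0.11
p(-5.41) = -0.06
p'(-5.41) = -0.01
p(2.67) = 4.49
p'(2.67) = -3.32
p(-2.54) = -0.13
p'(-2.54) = -0.05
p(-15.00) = -0.01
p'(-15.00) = 0.00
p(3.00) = 4.00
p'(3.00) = 0.00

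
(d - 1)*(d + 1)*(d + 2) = d^3 + 2*d^2 - d - 2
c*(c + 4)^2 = c^3 + 8*c^2 + 16*c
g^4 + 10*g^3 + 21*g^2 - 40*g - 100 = (g - 2)*(g + 2)*(g + 5)^2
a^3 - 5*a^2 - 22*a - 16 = (a - 8)*(a + 1)*(a + 2)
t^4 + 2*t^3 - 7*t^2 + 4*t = t*(t - 1)^2*(t + 4)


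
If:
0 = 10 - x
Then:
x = 10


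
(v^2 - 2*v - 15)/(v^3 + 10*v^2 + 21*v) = (v - 5)/(v*(v + 7))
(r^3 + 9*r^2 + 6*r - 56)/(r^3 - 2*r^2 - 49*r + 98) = (r + 4)/(r - 7)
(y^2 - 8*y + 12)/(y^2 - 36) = (y - 2)/(y + 6)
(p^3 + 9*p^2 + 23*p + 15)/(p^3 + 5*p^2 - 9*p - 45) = (p + 1)/(p - 3)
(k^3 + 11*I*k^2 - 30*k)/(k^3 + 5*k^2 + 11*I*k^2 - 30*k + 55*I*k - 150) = k/(k + 5)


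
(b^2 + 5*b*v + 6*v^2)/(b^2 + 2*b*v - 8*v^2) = (b^2 + 5*b*v + 6*v^2)/(b^2 + 2*b*v - 8*v^2)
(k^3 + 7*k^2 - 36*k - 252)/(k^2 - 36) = k + 7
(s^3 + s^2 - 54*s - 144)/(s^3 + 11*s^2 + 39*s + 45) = (s^2 - 2*s - 48)/(s^2 + 8*s + 15)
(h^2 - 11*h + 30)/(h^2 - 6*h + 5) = (h - 6)/(h - 1)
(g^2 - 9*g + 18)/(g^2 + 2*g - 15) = (g - 6)/(g + 5)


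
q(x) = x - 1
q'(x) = 1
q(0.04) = -0.96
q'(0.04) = 1.00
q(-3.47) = -4.47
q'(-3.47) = 1.00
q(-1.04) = -2.04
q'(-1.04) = 1.00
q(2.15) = 1.15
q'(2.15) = 1.00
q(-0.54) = -1.54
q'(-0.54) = 1.00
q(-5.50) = -6.50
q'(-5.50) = 1.00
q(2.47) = 1.47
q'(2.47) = 1.00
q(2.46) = 1.46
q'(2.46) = 1.00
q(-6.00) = -7.00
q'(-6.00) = 1.00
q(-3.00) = -4.00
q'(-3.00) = 1.00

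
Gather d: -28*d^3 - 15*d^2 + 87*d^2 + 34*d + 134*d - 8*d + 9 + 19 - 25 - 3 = -28*d^3 + 72*d^2 + 160*d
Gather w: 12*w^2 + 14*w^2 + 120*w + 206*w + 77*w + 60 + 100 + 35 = 26*w^2 + 403*w + 195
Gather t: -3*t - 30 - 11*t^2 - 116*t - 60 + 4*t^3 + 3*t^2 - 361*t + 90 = 4*t^3 - 8*t^2 - 480*t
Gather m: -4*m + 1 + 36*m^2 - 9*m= 36*m^2 - 13*m + 1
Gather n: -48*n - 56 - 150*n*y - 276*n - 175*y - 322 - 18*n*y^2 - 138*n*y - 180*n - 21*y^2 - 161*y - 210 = n*(-18*y^2 - 288*y - 504) - 21*y^2 - 336*y - 588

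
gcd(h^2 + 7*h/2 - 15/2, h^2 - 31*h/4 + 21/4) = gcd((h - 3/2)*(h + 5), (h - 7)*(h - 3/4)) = 1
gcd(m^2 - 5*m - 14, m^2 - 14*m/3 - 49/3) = m - 7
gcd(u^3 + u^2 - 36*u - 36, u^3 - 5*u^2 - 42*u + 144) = u + 6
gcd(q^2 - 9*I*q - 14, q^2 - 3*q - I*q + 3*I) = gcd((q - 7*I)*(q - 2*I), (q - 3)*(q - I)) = 1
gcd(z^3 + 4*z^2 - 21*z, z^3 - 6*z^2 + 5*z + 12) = z - 3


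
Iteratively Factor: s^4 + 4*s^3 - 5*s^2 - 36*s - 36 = (s - 3)*(s^3 + 7*s^2 + 16*s + 12) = (s - 3)*(s + 2)*(s^2 + 5*s + 6) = (s - 3)*(s + 2)*(s + 3)*(s + 2)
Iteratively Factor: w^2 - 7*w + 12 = (w - 3)*(w - 4)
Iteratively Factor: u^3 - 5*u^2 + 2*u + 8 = (u - 2)*(u^2 - 3*u - 4) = (u - 4)*(u - 2)*(u + 1)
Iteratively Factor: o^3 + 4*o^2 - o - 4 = (o - 1)*(o^2 + 5*o + 4) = (o - 1)*(o + 1)*(o + 4)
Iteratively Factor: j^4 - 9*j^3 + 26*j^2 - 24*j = (j - 4)*(j^3 - 5*j^2 + 6*j) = (j - 4)*(j - 3)*(j^2 - 2*j) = (j - 4)*(j - 3)*(j - 2)*(j)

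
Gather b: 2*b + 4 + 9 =2*b + 13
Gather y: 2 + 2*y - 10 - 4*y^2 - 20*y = -4*y^2 - 18*y - 8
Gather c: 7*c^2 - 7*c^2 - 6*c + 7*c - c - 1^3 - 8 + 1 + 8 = 0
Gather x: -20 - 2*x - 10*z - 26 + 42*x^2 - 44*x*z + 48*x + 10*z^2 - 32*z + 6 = 42*x^2 + x*(46 - 44*z) + 10*z^2 - 42*z - 40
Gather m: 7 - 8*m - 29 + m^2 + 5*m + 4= m^2 - 3*m - 18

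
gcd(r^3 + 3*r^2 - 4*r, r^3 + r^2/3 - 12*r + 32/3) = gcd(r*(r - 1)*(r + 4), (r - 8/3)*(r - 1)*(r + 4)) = r^2 + 3*r - 4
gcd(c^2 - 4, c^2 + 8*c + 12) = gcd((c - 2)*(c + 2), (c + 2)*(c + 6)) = c + 2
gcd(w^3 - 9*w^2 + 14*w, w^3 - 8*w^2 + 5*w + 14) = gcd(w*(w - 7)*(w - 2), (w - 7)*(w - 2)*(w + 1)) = w^2 - 9*w + 14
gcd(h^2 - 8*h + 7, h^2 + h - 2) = h - 1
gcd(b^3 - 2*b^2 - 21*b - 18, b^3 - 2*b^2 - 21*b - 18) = b^3 - 2*b^2 - 21*b - 18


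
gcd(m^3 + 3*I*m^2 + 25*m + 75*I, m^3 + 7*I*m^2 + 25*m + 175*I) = m^2 + 25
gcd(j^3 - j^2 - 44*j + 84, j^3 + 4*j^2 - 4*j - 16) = j - 2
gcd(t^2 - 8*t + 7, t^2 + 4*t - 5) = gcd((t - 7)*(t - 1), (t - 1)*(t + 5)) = t - 1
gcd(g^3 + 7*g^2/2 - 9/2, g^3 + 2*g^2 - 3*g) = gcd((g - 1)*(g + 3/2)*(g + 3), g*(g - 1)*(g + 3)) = g^2 + 2*g - 3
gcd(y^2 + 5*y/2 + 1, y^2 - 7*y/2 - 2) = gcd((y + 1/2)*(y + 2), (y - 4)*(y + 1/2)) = y + 1/2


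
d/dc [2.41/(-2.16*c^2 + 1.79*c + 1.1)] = (10.4112*c - 4.3139)/(-2.16*c^2 + 1.79*c + 1.1)^2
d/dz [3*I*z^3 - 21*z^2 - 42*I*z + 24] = 9*I*z^2 - 42*z - 42*I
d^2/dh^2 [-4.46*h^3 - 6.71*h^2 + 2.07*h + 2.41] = -26.76*h - 13.42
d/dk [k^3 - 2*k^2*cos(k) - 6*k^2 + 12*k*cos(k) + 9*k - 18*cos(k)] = 2*k^2*sin(k) + 3*k^2 - 12*k*sin(k) - 4*k*cos(k) - 12*k + 18*sin(k) + 12*cos(k) + 9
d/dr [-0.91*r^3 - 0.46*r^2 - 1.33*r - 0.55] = -2.73*r^2 - 0.92*r - 1.33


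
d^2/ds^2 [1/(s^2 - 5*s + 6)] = 2*(-s^2 + 5*s + (2*s - 5)^2 - 6)/(s^2 - 5*s + 6)^3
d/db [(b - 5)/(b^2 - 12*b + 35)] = -1/(b^2 - 14*b + 49)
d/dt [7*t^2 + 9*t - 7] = 14*t + 9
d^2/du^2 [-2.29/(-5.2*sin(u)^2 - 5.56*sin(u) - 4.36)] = (-247.6864*sin(u)^4 - 198.62544*sin(u)^3 + 508.412976*sin(u)^2 + 452.764144*sin(u) + 37.746528)/(5.2*sin(u)^2 + 5.56*sin(u) + 4.36)^3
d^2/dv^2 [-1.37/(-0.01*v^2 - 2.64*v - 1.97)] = (-0.000274*v^2 - 0.072336*v + 1.37*(0.02*v + 2.64)*(0.04*v + 5.28) - 0.053978)/(0.01*v^2 + 2.64*v + 1.97)^3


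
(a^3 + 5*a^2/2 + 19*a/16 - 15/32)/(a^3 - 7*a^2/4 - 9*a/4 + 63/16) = (16*a^2 + 16*a - 5)/(2*(8*a^2 - 26*a + 21))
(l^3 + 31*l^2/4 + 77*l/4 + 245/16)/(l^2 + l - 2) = (16*l^3 + 124*l^2 + 308*l + 245)/(16*(l^2 + l - 2))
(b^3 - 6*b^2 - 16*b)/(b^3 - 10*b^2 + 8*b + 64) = b/(b - 4)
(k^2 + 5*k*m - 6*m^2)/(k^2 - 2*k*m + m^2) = (k + 6*m)/(k - m)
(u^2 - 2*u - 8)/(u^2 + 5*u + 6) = (u - 4)/(u + 3)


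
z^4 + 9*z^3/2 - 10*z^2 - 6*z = z*(z - 2)*(z + 1/2)*(z + 6)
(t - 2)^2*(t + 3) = t^3 - t^2 - 8*t + 12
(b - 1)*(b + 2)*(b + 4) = b^3 + 5*b^2 + 2*b - 8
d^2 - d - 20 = (d - 5)*(d + 4)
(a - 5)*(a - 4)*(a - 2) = a^3 - 11*a^2 + 38*a - 40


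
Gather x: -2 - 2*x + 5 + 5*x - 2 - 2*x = x + 1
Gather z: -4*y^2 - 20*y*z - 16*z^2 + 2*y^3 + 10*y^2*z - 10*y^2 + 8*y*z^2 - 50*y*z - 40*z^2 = 2*y^3 - 14*y^2 + z^2*(8*y - 56) + z*(10*y^2 - 70*y)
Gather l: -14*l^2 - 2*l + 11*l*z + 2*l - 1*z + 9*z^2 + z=-14*l^2 + 11*l*z + 9*z^2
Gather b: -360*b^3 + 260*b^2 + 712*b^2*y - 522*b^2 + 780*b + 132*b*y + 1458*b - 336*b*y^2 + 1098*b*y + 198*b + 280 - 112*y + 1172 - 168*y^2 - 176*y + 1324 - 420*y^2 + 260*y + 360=-360*b^3 + b^2*(712*y - 262) + b*(-336*y^2 + 1230*y + 2436) - 588*y^2 - 28*y + 3136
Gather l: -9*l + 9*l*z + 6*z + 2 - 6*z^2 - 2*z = l*(9*z - 9) - 6*z^2 + 4*z + 2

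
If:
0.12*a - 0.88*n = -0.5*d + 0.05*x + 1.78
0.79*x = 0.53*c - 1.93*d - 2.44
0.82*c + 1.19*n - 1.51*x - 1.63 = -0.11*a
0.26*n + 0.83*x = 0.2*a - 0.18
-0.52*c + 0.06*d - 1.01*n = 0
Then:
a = -5.67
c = 4.93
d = 0.42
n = -2.51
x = -0.80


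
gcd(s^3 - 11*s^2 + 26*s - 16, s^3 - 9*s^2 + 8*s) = s^2 - 9*s + 8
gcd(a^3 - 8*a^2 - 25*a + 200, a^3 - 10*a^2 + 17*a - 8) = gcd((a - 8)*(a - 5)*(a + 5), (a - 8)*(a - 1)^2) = a - 8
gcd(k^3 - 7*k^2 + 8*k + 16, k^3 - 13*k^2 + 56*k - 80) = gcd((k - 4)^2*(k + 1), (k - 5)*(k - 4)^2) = k^2 - 8*k + 16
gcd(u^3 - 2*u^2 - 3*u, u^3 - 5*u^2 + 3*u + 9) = u^2 - 2*u - 3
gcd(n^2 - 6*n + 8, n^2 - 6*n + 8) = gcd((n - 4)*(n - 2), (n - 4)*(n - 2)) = n^2 - 6*n + 8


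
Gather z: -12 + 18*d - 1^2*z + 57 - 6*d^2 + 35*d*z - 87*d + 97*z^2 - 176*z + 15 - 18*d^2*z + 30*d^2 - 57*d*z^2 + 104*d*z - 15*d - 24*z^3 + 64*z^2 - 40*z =24*d^2 - 84*d - 24*z^3 + z^2*(161 - 57*d) + z*(-18*d^2 + 139*d - 217) + 60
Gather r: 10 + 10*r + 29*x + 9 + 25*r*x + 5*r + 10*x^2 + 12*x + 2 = r*(25*x + 15) + 10*x^2 + 41*x + 21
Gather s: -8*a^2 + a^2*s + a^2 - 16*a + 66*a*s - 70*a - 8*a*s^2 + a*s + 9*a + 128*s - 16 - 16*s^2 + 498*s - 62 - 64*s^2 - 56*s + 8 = -7*a^2 - 77*a + s^2*(-8*a - 80) + s*(a^2 + 67*a + 570) - 70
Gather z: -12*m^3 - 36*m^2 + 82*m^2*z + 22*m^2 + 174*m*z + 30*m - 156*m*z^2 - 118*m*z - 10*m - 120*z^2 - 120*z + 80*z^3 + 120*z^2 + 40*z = -12*m^3 - 14*m^2 - 156*m*z^2 + 20*m + 80*z^3 + z*(82*m^2 + 56*m - 80)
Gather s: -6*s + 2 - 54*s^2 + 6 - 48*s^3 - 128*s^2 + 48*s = -48*s^3 - 182*s^2 + 42*s + 8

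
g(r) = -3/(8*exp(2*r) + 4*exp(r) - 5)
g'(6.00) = 0.00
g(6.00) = 0.00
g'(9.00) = 0.00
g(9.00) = 0.00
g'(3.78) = 0.00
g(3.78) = -0.00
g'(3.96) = 0.00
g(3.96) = -0.00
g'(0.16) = 0.70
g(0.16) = -0.28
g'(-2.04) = 0.13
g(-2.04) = 0.69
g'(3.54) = 0.00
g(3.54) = -0.00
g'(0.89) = 0.12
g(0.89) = -0.06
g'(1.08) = 0.08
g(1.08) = -0.04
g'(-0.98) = 2.00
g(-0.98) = 1.26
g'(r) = -3*(-16*exp(2*r) - 4*exp(r))/(8*exp(2*r) + 4*exp(r) - 5)^2 = (48*exp(r) + 12)*exp(r)/(8*exp(2*r) + 4*exp(r) - 5)^2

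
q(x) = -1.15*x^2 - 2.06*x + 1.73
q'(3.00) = -8.96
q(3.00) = -14.80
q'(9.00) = -22.76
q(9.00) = -109.96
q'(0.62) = -3.49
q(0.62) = 0.01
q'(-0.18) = -1.65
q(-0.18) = 2.06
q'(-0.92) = 0.06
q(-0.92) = 2.65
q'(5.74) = -15.26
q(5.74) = -47.98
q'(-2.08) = 2.72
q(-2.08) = 1.04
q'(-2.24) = 3.09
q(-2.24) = 0.57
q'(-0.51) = -0.89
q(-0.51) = 2.48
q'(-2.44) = 3.55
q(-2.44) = -0.09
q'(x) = -2.3*x - 2.06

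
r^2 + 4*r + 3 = (r + 1)*(r + 3)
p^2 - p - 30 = (p - 6)*(p + 5)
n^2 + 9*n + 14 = (n + 2)*(n + 7)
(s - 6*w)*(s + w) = s^2 - 5*s*w - 6*w^2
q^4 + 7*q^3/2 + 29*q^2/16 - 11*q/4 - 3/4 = (q - 3/4)*(q + 1/4)*(q + 2)^2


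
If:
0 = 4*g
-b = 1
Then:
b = -1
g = 0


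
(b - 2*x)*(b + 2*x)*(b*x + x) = b^3*x + b^2*x - 4*b*x^3 - 4*x^3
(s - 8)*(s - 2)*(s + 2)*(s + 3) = s^4 - 5*s^3 - 28*s^2 + 20*s + 96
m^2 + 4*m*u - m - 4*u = (m - 1)*(m + 4*u)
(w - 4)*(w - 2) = w^2 - 6*w + 8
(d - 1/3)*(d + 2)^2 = d^3 + 11*d^2/3 + 8*d/3 - 4/3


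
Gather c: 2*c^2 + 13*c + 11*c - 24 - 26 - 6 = 2*c^2 + 24*c - 56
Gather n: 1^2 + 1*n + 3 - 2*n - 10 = -n - 6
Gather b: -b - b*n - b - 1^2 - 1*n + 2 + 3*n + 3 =b*(-n - 2) + 2*n + 4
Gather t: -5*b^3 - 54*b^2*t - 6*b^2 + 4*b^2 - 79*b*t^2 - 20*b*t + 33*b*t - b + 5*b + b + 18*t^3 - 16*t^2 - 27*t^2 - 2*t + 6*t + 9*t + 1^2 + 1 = -5*b^3 - 2*b^2 + 5*b + 18*t^3 + t^2*(-79*b - 43) + t*(-54*b^2 + 13*b + 13) + 2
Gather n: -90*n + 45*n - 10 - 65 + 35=-45*n - 40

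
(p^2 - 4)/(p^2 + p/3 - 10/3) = 3*(p - 2)/(3*p - 5)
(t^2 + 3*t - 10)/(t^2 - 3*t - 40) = (t - 2)/(t - 8)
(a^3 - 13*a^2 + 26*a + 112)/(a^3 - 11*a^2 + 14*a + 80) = (a - 7)/(a - 5)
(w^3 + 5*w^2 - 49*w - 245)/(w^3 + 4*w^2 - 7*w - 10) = (w^2 - 49)/(w^2 - w - 2)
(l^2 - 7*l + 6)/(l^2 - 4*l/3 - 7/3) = 3*(-l^2 + 7*l - 6)/(-3*l^2 + 4*l + 7)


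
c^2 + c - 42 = (c - 6)*(c + 7)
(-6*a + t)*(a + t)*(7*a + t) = -42*a^3 - 41*a^2*t + 2*a*t^2 + t^3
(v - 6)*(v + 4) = v^2 - 2*v - 24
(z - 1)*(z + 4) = z^2 + 3*z - 4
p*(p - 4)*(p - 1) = p^3 - 5*p^2 + 4*p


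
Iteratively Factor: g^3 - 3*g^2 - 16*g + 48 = (g - 3)*(g^2 - 16) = (g - 3)*(g + 4)*(g - 4)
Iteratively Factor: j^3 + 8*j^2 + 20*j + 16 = (j + 4)*(j^2 + 4*j + 4) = (j + 2)*(j + 4)*(j + 2)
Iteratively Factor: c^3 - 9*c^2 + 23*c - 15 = (c - 3)*(c^2 - 6*c + 5) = (c - 3)*(c - 1)*(c - 5)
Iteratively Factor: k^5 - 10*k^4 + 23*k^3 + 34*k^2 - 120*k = (k - 4)*(k^4 - 6*k^3 - k^2 + 30*k) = (k - 5)*(k - 4)*(k^3 - k^2 - 6*k) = (k - 5)*(k - 4)*(k + 2)*(k^2 - 3*k) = k*(k - 5)*(k - 4)*(k + 2)*(k - 3)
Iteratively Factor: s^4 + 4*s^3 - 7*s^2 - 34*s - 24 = (s + 2)*(s^3 + 2*s^2 - 11*s - 12) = (s + 2)*(s + 4)*(s^2 - 2*s - 3) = (s + 1)*(s + 2)*(s + 4)*(s - 3)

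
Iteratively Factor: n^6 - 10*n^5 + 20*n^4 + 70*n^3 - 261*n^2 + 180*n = (n)*(n^5 - 10*n^4 + 20*n^3 + 70*n^2 - 261*n + 180) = n*(n + 3)*(n^4 - 13*n^3 + 59*n^2 - 107*n + 60) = n*(n - 5)*(n + 3)*(n^3 - 8*n^2 + 19*n - 12) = n*(n - 5)*(n - 1)*(n + 3)*(n^2 - 7*n + 12) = n*(n - 5)*(n - 4)*(n - 1)*(n + 3)*(n - 3)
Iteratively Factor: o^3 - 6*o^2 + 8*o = (o - 4)*(o^2 - 2*o) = (o - 4)*(o - 2)*(o)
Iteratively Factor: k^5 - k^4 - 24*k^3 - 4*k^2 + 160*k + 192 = (k + 2)*(k^4 - 3*k^3 - 18*k^2 + 32*k + 96) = (k - 4)*(k + 2)*(k^3 + k^2 - 14*k - 24) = (k - 4)*(k + 2)*(k + 3)*(k^2 - 2*k - 8) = (k - 4)^2*(k + 2)*(k + 3)*(k + 2)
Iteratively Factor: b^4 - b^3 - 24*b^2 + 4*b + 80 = (b + 2)*(b^3 - 3*b^2 - 18*b + 40) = (b + 2)*(b + 4)*(b^2 - 7*b + 10) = (b - 5)*(b + 2)*(b + 4)*(b - 2)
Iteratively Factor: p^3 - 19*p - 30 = (p + 2)*(p^2 - 2*p - 15) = (p + 2)*(p + 3)*(p - 5)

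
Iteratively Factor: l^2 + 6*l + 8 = (l + 2)*(l + 4)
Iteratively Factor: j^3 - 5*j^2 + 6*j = (j - 2)*(j^2 - 3*j) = j*(j - 2)*(j - 3)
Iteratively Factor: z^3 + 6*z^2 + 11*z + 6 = (z + 3)*(z^2 + 3*z + 2) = (z + 2)*(z + 3)*(z + 1)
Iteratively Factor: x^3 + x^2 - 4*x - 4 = (x + 1)*(x^2 - 4) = (x - 2)*(x + 1)*(x + 2)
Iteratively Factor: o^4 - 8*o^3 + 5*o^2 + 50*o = (o - 5)*(o^3 - 3*o^2 - 10*o) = (o - 5)^2*(o^2 + 2*o) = o*(o - 5)^2*(o + 2)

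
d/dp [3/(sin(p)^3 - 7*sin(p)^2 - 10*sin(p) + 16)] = 3*(-3*sin(p)^2 + 14*sin(p) + 10)*cos(p)/(sin(p)^3 - 7*sin(p)^2 - 10*sin(p) + 16)^2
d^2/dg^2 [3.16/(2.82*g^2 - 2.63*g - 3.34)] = (50.259168*g^2 - 46.872912*g - 3.16*(5.64*g - 2.63)*(11.28*g - 5.26) - 59.526816)/(-2.82*g^2 + 2.63*g + 3.34)^3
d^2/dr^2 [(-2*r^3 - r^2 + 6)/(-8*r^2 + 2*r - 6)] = 3*(-6*r^3 - 114*r^2 + 42*r + 25)/(64*r^6 - 48*r^5 + 156*r^4 - 73*r^3 + 117*r^2 - 27*r + 27)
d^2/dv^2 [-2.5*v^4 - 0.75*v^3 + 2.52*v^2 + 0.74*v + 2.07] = -30.0*v^2 - 4.5*v + 5.04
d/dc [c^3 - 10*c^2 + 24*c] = 3*c^2 - 20*c + 24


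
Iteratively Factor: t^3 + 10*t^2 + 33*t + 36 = (t + 3)*(t^2 + 7*t + 12) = (t + 3)*(t + 4)*(t + 3)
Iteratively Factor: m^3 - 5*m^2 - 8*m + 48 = (m + 3)*(m^2 - 8*m + 16) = (m - 4)*(m + 3)*(m - 4)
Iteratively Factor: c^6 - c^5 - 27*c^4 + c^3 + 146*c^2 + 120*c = (c + 1)*(c^5 - 2*c^4 - 25*c^3 + 26*c^2 + 120*c) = c*(c + 1)*(c^4 - 2*c^3 - 25*c^2 + 26*c + 120) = c*(c + 1)*(c + 2)*(c^3 - 4*c^2 - 17*c + 60) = c*(c + 1)*(c + 2)*(c + 4)*(c^2 - 8*c + 15) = c*(c - 3)*(c + 1)*(c + 2)*(c + 4)*(c - 5)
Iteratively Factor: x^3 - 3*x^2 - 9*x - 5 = (x - 5)*(x^2 + 2*x + 1) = (x - 5)*(x + 1)*(x + 1)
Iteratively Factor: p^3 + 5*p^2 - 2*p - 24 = (p - 2)*(p^2 + 7*p + 12) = (p - 2)*(p + 4)*(p + 3)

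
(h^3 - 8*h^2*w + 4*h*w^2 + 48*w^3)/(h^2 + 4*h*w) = (h^3 - 8*h^2*w + 4*h*w^2 + 48*w^3)/(h*(h + 4*w))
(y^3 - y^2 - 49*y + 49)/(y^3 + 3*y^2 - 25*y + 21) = (y - 7)/(y - 3)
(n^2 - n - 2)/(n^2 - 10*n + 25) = (n^2 - n - 2)/(n^2 - 10*n + 25)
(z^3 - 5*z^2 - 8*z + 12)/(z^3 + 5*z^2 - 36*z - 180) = (z^2 + z - 2)/(z^2 + 11*z + 30)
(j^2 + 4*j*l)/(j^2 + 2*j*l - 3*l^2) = j*(j + 4*l)/(j^2 + 2*j*l - 3*l^2)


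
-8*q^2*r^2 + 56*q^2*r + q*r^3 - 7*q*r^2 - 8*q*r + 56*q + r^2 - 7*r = (-8*q + r)*(r - 7)*(q*r + 1)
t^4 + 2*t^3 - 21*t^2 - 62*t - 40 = (t - 5)*(t + 1)*(t + 2)*(t + 4)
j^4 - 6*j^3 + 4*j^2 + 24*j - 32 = (j - 4)*(j - 2)^2*(j + 2)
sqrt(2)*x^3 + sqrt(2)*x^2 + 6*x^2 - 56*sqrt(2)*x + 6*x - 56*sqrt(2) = (x - 4*sqrt(2))*(x + 7*sqrt(2))*(sqrt(2)*x + sqrt(2))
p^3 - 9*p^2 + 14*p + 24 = (p - 6)*(p - 4)*(p + 1)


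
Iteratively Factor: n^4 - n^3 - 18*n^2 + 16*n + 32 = (n + 1)*(n^3 - 2*n^2 - 16*n + 32) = (n - 2)*(n + 1)*(n^2 - 16) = (n - 4)*(n - 2)*(n + 1)*(n + 4)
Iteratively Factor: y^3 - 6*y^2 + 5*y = (y)*(y^2 - 6*y + 5) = y*(y - 1)*(y - 5)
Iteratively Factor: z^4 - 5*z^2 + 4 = (z - 2)*(z^3 + 2*z^2 - z - 2) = (z - 2)*(z + 2)*(z^2 - 1) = (z - 2)*(z + 1)*(z + 2)*(z - 1)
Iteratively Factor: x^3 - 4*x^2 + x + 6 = (x - 2)*(x^2 - 2*x - 3) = (x - 3)*(x - 2)*(x + 1)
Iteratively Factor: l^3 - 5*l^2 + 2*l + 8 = (l + 1)*(l^2 - 6*l + 8) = (l - 4)*(l + 1)*(l - 2)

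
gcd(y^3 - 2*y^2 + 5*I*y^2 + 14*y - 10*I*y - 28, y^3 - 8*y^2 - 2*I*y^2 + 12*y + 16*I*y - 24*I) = y^2 + y*(-2 - 2*I) + 4*I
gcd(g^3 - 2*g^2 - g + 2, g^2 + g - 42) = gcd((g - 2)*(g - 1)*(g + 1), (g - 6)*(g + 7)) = 1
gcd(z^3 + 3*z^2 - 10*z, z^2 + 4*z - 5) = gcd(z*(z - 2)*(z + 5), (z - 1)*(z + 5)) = z + 5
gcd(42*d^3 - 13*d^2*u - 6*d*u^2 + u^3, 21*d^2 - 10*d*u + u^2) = -7*d + u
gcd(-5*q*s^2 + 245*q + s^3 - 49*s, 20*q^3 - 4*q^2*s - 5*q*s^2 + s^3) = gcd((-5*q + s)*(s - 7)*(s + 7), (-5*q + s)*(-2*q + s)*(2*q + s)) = 5*q - s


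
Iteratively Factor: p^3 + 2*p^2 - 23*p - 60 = (p + 4)*(p^2 - 2*p - 15) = (p + 3)*(p + 4)*(p - 5)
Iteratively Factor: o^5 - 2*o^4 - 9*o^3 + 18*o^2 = (o - 3)*(o^4 + o^3 - 6*o^2) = o*(o - 3)*(o^3 + o^2 - 6*o) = o^2*(o - 3)*(o^2 + o - 6) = o^2*(o - 3)*(o - 2)*(o + 3)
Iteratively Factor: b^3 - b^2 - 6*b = (b)*(b^2 - b - 6) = b*(b - 3)*(b + 2)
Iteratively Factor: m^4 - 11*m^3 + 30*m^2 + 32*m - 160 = (m - 4)*(m^3 - 7*m^2 + 2*m + 40) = (m - 5)*(m - 4)*(m^2 - 2*m - 8) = (m - 5)*(m - 4)*(m + 2)*(m - 4)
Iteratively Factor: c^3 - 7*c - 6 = (c - 3)*(c^2 + 3*c + 2) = (c - 3)*(c + 2)*(c + 1)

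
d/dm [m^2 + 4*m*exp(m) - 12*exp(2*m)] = 4*m*exp(m) + 2*m - 24*exp(2*m) + 4*exp(m)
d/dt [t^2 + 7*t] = 2*t + 7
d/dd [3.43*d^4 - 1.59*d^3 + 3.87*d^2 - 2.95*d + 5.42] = 13.72*d^3 - 4.77*d^2 + 7.74*d - 2.95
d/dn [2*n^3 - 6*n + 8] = 6*n^2 - 6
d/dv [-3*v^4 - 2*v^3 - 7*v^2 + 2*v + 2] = -12*v^3 - 6*v^2 - 14*v + 2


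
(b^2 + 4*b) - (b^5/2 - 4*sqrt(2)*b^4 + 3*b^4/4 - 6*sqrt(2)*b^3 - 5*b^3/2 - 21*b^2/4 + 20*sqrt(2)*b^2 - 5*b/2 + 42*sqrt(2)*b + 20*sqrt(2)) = -b^5/2 - 3*b^4/4 + 4*sqrt(2)*b^4 + 5*b^3/2 + 6*sqrt(2)*b^3 - 20*sqrt(2)*b^2 + 25*b^2/4 - 42*sqrt(2)*b + 13*b/2 - 20*sqrt(2)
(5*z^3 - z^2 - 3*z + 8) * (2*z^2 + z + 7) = 10*z^5 + 3*z^4 + 28*z^3 + 6*z^2 - 13*z + 56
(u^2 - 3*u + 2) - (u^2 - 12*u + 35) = 9*u - 33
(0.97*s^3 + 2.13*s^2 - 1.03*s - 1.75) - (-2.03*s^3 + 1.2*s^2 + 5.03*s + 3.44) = 3.0*s^3 + 0.93*s^2 - 6.06*s - 5.19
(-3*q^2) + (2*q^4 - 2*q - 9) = 2*q^4 - 3*q^2 - 2*q - 9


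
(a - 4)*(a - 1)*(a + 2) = a^3 - 3*a^2 - 6*a + 8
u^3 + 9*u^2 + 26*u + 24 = (u + 2)*(u + 3)*(u + 4)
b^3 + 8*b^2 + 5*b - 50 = (b - 2)*(b + 5)^2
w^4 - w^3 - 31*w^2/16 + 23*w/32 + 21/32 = (w - 7/4)*(w - 3/4)*(w + 1/2)*(w + 1)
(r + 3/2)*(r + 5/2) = r^2 + 4*r + 15/4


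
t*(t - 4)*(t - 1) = t^3 - 5*t^2 + 4*t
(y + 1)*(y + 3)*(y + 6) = y^3 + 10*y^2 + 27*y + 18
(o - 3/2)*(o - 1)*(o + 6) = o^3 + 7*o^2/2 - 27*o/2 + 9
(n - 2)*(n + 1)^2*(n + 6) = n^4 + 6*n^3 - 3*n^2 - 20*n - 12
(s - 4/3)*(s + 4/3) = s^2 - 16/9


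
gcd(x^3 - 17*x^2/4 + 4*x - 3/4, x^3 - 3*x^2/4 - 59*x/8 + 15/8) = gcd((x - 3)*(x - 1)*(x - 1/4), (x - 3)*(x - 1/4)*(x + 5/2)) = x^2 - 13*x/4 + 3/4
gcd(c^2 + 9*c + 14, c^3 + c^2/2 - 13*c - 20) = c + 2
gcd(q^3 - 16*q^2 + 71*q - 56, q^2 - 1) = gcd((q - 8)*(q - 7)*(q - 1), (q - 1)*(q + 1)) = q - 1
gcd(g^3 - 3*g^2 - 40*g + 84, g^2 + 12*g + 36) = g + 6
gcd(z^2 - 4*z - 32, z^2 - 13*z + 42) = 1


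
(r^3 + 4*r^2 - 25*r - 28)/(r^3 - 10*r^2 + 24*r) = (r^2 + 8*r + 7)/(r*(r - 6))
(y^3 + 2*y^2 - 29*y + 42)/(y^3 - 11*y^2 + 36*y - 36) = (y + 7)/(y - 6)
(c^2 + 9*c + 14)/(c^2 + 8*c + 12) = (c + 7)/(c + 6)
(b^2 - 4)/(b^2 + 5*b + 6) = (b - 2)/(b + 3)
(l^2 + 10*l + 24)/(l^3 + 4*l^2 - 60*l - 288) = (l + 4)/(l^2 - 2*l - 48)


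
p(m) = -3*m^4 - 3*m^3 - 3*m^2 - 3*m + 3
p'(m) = -12*m^3 - 9*m^2 - 6*m - 3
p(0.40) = 1.05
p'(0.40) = -7.61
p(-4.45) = -955.11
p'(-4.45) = 902.93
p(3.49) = -616.60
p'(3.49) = -643.66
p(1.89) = -71.92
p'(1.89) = -127.50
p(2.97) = -344.39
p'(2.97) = -414.58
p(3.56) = -662.92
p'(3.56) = -679.84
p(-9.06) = -18198.19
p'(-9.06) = 8236.74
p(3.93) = -952.85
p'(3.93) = -893.97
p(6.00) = -4659.00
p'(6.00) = -2955.00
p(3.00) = -357.00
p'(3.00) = -426.00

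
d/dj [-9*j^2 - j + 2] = -18*j - 1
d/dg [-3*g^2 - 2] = -6*g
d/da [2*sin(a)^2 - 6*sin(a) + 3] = 2*(2*sin(a) - 3)*cos(a)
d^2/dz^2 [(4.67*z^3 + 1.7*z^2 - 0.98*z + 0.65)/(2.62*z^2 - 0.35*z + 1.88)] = (2.1316282072803e-14*z^4 - 55.197378*z^3 - 41.90712*z^2 + 124.420116*z + 4.48325)/(17.984728*z^6 - 7.20762*z^5 + 39.678066*z^4 - 10.386635*z^3 + 28.471284*z^2 - 3.71112*z + 6.644672)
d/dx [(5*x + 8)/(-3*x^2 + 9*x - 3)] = (5*x^2 + 16*x - 29)/(3*(x^4 - 6*x^3 + 11*x^2 - 6*x + 1))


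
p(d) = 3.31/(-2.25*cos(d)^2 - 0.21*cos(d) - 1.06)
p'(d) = 3.31*(-4.5*sin(d)*cos(d) - 0.21*sin(d))/(-2.25*cos(d)^2 - 0.21*cos(d) - 1.06)^2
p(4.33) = -2.56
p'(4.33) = -2.69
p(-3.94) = -1.65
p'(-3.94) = 1.72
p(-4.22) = -2.26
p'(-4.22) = 2.61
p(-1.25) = -2.45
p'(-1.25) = 2.81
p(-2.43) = -1.51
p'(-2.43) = -1.44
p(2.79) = -1.16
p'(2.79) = 0.57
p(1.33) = -2.67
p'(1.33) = -2.69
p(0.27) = -0.99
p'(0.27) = -0.36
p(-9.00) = -1.21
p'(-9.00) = -0.71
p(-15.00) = -1.51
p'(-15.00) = -1.43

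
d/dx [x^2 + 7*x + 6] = 2*x + 7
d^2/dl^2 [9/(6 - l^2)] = 54*(-l^2 - 2)/(l^2 - 6)^3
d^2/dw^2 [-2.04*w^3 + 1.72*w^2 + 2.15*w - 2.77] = 3.44 - 12.24*w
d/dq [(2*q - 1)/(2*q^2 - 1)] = 2*(-2*q^2 + 2*q - 1)/(4*q^4 - 4*q^2 + 1)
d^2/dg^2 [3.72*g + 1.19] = 0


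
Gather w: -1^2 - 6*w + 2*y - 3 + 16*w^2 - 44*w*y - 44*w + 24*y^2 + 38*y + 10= 16*w^2 + w*(-44*y - 50) + 24*y^2 + 40*y + 6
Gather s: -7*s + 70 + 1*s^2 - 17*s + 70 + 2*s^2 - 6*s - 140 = 3*s^2 - 30*s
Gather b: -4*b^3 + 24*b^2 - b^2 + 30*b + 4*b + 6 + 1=-4*b^3 + 23*b^2 + 34*b + 7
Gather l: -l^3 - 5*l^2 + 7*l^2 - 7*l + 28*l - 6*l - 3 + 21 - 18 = -l^3 + 2*l^2 + 15*l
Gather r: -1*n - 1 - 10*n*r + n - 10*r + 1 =r*(-10*n - 10)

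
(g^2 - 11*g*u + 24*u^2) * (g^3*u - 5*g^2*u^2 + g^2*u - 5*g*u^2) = g^5*u - 16*g^4*u^2 + g^4*u + 79*g^3*u^3 - 16*g^3*u^2 - 120*g^2*u^4 + 79*g^2*u^3 - 120*g*u^4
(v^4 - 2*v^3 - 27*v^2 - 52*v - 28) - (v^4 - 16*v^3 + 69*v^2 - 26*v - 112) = 14*v^3 - 96*v^2 - 26*v + 84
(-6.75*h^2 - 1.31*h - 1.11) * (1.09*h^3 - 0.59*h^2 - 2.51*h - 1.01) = -7.3575*h^5 + 2.5546*h^4 + 16.5055*h^3 + 10.7605*h^2 + 4.1092*h + 1.1211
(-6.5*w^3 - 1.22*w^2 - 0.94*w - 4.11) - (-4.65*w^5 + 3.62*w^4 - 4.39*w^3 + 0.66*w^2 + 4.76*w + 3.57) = 4.65*w^5 - 3.62*w^4 - 2.11*w^3 - 1.88*w^2 - 5.7*w - 7.68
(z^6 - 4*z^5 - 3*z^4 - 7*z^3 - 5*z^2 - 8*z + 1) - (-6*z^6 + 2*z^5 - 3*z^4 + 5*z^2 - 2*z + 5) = 7*z^6 - 6*z^5 - 7*z^3 - 10*z^2 - 6*z - 4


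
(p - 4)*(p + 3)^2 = p^3 + 2*p^2 - 15*p - 36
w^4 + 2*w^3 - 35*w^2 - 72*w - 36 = (w - 6)*(w + 1)^2*(w + 6)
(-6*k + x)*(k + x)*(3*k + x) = -18*k^3 - 21*k^2*x - 2*k*x^2 + x^3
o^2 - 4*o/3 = o*(o - 4/3)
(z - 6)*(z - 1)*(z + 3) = z^3 - 4*z^2 - 15*z + 18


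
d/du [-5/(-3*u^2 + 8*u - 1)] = 10*(4 - 3*u)/(3*u^2 - 8*u + 1)^2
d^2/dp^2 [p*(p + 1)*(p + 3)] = 6*p + 8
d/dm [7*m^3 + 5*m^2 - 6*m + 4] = 21*m^2 + 10*m - 6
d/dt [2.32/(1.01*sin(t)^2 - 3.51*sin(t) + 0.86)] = (8.1432 - 4.6864*sin(t))*cos(t)/(1.01*sin(t)^2 - 3.51*sin(t) + 0.86)^2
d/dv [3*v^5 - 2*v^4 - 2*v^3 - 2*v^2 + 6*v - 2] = 15*v^4 - 8*v^3 - 6*v^2 - 4*v + 6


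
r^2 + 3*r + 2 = (r + 1)*(r + 2)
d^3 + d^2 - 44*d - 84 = (d - 7)*(d + 2)*(d + 6)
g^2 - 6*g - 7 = (g - 7)*(g + 1)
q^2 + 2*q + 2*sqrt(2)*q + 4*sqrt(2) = (q + 2)*(q + 2*sqrt(2))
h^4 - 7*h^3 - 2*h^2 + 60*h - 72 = (h - 6)*(h - 2)^2*(h + 3)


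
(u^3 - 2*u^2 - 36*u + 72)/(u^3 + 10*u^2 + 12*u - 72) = (u - 6)/(u + 6)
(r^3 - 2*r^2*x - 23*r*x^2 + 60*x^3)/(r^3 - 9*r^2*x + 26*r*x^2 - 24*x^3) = (-r - 5*x)/(-r + 2*x)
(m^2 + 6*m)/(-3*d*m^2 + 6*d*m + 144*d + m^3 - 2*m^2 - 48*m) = -m/(3*d*m - 24*d - m^2 + 8*m)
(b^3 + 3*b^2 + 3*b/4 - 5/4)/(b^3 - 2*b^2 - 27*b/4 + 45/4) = (2*b^2 + b - 1)/(2*b^2 - 9*b + 9)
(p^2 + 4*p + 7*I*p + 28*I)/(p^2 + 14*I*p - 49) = (p + 4)/(p + 7*I)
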